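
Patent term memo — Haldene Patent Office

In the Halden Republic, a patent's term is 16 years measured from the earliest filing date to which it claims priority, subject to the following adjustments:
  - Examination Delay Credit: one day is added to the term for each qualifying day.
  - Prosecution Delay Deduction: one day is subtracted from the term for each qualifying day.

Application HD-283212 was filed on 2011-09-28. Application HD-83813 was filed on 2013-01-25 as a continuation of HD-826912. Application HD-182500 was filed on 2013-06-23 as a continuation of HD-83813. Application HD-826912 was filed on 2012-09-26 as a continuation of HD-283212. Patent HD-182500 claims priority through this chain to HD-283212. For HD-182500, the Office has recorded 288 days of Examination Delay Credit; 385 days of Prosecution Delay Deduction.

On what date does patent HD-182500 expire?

2027-06-23

Earliest priority filing: 28 September 2011.
Base term: 28 September 2011 + 16 years → 28 September 2027.
Examination Delay Credit: +288 days → 12 July 2028.
Prosecution Delay Deduction: −385 days → 23 June 2027.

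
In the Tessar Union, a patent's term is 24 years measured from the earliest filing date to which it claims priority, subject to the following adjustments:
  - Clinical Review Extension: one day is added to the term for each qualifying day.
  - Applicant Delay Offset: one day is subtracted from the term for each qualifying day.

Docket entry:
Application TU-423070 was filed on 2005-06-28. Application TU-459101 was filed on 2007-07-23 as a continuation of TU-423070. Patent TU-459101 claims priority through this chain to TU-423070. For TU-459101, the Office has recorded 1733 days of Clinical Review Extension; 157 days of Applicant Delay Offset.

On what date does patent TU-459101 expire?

2033-10-21

Earliest priority filing: 28 June 2005.
Base term: 28 June 2005 + 24 years → 28 June 2029.
Clinical Review Extension: +1733 days → 27 March 2034.
Applicant Delay Offset: −157 days → 21 October 2033.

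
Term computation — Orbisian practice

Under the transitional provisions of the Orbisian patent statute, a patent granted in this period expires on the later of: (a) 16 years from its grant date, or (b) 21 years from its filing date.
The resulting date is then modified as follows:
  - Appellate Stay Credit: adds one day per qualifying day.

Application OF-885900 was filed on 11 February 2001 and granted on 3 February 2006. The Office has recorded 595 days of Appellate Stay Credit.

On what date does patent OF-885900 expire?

(a) grant + 16 years → 3 February 2022.
(b) filing + 21 years → 11 February 2022.
Later of the two: 11 February 2022.
Appellate Stay Credit: +595 days → 29 September 2023.

September 29, 2023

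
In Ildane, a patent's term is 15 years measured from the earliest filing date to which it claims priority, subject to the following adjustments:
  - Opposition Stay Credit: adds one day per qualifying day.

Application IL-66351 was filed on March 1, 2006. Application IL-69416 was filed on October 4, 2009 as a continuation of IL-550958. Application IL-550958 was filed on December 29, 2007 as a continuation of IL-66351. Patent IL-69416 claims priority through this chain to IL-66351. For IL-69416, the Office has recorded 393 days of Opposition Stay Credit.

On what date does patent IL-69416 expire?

Earliest priority filing: 1 March 2006.
Base term: 1 March 2006 + 15 years → 1 March 2021.
Opposition Stay Credit: +393 days → 29 March 2022.

2022-03-29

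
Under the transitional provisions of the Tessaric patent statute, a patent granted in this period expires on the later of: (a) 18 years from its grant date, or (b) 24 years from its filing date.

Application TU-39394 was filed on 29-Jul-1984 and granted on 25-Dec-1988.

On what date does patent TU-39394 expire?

July 29, 2008

(a) grant + 18 years → 25 December 2006.
(b) filing + 24 years → 29 July 2008.
Later of the two: 29 July 2008.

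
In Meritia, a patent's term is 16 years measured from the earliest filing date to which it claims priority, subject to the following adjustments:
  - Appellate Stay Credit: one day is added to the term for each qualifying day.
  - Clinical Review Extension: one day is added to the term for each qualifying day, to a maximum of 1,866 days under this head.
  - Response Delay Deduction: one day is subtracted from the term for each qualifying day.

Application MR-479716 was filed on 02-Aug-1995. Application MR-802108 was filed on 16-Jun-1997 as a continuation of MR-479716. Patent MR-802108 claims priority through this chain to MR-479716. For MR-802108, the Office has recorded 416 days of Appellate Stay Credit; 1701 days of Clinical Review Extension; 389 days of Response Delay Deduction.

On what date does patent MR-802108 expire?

2016-04-25

Earliest priority filing: 2 August 1995.
Base term: 2 August 1995 + 16 years → 2 August 2011.
Appellate Stay Credit: +416 days → 21 September 2012.
Clinical Review Extension: 1701 days (within the 1866-day cap) → +1701 days → 19 May 2017.
Response Delay Deduction: −389 days → 25 April 2016.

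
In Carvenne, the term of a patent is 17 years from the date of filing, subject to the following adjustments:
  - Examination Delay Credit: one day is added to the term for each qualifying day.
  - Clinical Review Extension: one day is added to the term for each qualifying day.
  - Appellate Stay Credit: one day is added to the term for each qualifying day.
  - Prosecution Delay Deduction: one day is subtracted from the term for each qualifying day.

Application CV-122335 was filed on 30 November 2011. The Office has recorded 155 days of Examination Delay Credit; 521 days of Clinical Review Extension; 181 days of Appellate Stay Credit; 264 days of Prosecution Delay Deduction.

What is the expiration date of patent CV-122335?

July 16, 2030

Base term: filing date + 17 years → 30 November 2028.
Examination Delay Credit: +155 days → 4 May 2029.
Clinical Review Extension: +521 days → 7 October 2030.
Appellate Stay Credit: +181 days → 6 April 2031.
Prosecution Delay Deduction: −264 days → 16 July 2030.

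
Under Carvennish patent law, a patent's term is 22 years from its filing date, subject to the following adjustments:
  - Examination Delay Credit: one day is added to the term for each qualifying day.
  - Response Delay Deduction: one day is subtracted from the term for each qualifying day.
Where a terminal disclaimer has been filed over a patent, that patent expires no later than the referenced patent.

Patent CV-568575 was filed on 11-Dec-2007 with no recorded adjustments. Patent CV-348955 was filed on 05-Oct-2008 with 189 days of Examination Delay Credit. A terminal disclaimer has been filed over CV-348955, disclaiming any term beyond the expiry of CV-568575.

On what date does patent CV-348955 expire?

Natural term of CV-348955:
  Base: filing + 22 years → 5 October 2030.
  Examination Delay Credit: +189 days → 12 April 2031.
Expiry of referenced patent CV-568575:
  Base: filing + 22 years → 11 December 2029.
Terminal disclaimer: CV-348955 expires on the earlier of 12 April 2031 and 11 December 2029.

2029-12-11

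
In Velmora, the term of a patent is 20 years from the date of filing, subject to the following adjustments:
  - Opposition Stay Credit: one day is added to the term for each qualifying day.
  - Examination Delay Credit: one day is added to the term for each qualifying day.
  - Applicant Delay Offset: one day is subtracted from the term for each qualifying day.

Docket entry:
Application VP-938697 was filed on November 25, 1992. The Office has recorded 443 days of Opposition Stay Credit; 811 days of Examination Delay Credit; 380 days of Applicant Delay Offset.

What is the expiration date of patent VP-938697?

2015-04-18

Base term: filing date + 20 years → 25 November 2012.
Opposition Stay Credit: +443 days → 11 February 2014.
Examination Delay Credit: +811 days → 2 May 2016.
Applicant Delay Offset: −380 days → 18 April 2015.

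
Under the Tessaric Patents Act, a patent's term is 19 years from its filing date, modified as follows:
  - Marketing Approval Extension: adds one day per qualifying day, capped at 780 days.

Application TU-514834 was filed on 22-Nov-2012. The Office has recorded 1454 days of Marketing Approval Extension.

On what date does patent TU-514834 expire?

2034-01-10

Base term: filing date + 19 years → 22 November 2031.
Marketing Approval Extension: 1454 days claimed exceeds the 780-day cap, so +780 days → 10 January 2034.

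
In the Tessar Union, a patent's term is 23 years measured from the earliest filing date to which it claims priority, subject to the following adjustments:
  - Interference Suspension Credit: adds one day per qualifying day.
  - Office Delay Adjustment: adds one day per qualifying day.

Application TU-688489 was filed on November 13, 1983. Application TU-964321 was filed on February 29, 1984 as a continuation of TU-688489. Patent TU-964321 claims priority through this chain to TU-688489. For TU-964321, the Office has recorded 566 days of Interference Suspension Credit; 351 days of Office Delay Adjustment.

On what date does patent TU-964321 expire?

Earliest priority filing: 13 November 1983.
Base term: 13 November 1983 + 23 years → 13 November 2006.
Interference Suspension Credit: +566 days → 1 June 2008.
Office Delay Adjustment: +351 days → 18 May 2009.

May 18, 2009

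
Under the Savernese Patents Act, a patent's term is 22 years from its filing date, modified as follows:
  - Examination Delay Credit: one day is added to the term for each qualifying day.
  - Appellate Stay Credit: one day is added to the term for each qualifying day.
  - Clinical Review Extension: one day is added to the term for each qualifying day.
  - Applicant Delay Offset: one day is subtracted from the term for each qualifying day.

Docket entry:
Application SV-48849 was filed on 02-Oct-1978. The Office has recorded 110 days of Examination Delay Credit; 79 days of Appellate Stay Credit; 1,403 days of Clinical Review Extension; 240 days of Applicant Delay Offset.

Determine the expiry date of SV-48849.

June 15, 2004

Base term: filing date + 22 years → 2 October 2000.
Examination Delay Credit: +110 days → 20 January 2001.
Appellate Stay Credit: +79 days → 9 April 2001.
Clinical Review Extension: +1403 days → 10 February 2005.
Applicant Delay Offset: −240 days → 15 June 2004.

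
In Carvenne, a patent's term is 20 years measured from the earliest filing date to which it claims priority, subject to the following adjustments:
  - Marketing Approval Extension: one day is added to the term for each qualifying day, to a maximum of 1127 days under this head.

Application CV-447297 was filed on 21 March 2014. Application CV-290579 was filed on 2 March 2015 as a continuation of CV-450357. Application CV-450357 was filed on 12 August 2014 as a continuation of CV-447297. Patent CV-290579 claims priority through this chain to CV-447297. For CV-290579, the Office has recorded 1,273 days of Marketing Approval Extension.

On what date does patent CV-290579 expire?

2037-04-21

Earliest priority filing: 21 March 2014.
Base term: 21 March 2014 + 20 years → 21 March 2034.
Marketing Approval Extension: 1273 days claimed exceeds the 1127-day cap, so +1127 days → 21 April 2037.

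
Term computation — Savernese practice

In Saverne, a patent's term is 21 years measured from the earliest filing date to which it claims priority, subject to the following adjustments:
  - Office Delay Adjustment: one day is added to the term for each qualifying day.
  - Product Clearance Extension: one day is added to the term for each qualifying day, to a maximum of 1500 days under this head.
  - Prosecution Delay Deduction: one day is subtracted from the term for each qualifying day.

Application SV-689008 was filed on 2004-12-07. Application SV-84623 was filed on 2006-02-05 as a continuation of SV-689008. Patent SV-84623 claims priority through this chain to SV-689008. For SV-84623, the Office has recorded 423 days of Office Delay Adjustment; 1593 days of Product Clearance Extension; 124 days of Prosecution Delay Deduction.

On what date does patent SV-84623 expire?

Earliest priority filing: 7 December 2004.
Base term: 7 December 2004 + 21 years → 7 December 2025.
Office Delay Adjustment: +423 days → 3 February 2027.
Product Clearance Extension: 1593 days claimed exceeds the 1500-day cap, so +1500 days → 14 March 2031.
Prosecution Delay Deduction: −124 days → 10 November 2030.

2030-11-10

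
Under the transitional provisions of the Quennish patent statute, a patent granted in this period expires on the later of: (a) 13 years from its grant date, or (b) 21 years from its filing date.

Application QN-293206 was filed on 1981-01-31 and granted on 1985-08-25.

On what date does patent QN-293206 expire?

2002-01-31

(a) grant + 13 years → 25 August 1998.
(b) filing + 21 years → 31 January 2002.
Later of the two: 31 January 2002.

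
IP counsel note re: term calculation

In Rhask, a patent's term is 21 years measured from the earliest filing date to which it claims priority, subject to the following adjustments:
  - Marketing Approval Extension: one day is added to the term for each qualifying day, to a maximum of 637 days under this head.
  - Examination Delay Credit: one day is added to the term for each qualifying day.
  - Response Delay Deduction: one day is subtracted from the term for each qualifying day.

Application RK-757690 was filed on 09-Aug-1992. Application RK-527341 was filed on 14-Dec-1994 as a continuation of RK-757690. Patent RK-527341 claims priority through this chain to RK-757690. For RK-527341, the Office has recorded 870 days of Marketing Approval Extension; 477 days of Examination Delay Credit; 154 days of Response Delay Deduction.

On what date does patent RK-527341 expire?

2016-03-26

Earliest priority filing: 9 August 1992.
Base term: 9 August 1992 + 21 years → 9 August 2013.
Marketing Approval Extension: 870 days claimed exceeds the 637-day cap, so +637 days → 8 May 2015.
Examination Delay Credit: +477 days → 27 August 2016.
Response Delay Deduction: −154 days → 26 March 2016.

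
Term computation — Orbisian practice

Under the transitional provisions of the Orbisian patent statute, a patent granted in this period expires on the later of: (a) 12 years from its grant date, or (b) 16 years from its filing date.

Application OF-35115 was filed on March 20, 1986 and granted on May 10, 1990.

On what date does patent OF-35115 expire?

2002-05-10

(a) grant + 12 years → 10 May 2002.
(b) filing + 16 years → 20 March 2002.
Later of the two: 10 May 2002.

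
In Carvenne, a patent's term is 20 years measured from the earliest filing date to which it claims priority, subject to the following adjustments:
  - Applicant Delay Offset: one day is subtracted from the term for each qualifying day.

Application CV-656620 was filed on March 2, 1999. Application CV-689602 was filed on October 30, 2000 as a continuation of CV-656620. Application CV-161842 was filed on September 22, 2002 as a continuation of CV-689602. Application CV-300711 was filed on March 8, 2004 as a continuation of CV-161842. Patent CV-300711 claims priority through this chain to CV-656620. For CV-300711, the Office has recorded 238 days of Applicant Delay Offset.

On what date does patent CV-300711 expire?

Earliest priority filing: 2 March 1999.
Base term: 2 March 1999 + 20 years → 2 March 2019.
Applicant Delay Offset: −238 days → 7 July 2018.

July 7, 2018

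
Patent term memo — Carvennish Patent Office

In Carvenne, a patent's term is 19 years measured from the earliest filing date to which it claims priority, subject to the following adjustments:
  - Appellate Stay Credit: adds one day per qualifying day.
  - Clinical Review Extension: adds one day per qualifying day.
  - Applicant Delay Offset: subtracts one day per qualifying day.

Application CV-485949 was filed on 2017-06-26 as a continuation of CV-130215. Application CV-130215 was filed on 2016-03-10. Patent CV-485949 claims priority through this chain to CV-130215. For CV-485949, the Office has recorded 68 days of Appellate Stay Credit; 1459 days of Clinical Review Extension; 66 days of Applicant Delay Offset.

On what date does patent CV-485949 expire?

2039-03-10

Earliest priority filing: 10 March 2016.
Base term: 10 March 2016 + 19 years → 10 March 2035.
Appellate Stay Credit: +68 days → 17 May 2035.
Clinical Review Extension: +1459 days → 15 May 2039.
Applicant Delay Offset: −66 days → 10 March 2039.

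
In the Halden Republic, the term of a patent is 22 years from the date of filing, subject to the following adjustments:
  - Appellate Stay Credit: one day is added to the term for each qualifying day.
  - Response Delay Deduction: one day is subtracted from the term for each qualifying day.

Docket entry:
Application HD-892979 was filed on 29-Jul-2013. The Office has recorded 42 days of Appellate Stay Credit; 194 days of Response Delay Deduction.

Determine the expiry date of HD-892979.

February 27, 2035

Base term: filing date + 22 years → 29 July 2035.
Appellate Stay Credit: +42 days → 9 September 2035.
Response Delay Deduction: −194 days → 27 February 2035.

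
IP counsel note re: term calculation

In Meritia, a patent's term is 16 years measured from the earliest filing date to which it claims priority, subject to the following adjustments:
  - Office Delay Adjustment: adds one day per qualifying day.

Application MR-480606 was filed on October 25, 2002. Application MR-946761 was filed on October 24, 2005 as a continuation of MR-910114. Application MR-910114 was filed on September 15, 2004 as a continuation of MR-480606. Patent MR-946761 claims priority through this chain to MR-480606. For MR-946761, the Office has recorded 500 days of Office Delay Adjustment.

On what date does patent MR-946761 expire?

Earliest priority filing: 25 October 2002.
Base term: 25 October 2002 + 16 years → 25 October 2018.
Office Delay Adjustment: +500 days → 8 March 2020.

2020-03-08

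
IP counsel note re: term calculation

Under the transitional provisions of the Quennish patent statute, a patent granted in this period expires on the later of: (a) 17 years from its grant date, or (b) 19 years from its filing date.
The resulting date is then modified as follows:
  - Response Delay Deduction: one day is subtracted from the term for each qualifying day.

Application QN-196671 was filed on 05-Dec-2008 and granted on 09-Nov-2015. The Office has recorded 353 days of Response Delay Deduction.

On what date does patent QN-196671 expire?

(a) grant + 17 years → 9 November 2032.
(b) filing + 19 years → 5 December 2027.
Later of the two: 9 November 2032.
Response Delay Deduction: −353 days → 22 November 2031.

November 22, 2031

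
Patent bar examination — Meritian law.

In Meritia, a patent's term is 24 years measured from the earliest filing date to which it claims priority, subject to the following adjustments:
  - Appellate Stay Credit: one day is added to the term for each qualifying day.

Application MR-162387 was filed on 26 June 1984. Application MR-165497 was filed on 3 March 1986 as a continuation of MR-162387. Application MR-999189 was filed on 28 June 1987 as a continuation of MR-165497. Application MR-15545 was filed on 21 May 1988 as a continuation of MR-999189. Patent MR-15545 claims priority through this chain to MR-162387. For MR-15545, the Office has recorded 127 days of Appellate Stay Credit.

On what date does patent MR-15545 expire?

Earliest priority filing: 26 June 1984.
Base term: 26 June 1984 + 24 years → 26 June 2008.
Appellate Stay Credit: +127 days → 31 October 2008.

2008-10-31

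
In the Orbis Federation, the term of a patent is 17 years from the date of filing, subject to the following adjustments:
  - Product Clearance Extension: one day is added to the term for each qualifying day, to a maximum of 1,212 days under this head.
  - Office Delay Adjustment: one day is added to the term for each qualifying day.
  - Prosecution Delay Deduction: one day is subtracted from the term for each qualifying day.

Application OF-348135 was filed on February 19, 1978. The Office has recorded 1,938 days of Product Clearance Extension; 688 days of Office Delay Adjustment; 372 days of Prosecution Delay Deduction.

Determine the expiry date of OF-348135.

April 27, 1999

Base term: filing date + 17 years → 19 February 1995.
Product Clearance Extension: 1938 days claimed exceeds the 1212-day cap, so +1212 days → 15 June 1998.
Office Delay Adjustment: +688 days → 3 May 2000.
Prosecution Delay Deduction: −372 days → 27 April 1999.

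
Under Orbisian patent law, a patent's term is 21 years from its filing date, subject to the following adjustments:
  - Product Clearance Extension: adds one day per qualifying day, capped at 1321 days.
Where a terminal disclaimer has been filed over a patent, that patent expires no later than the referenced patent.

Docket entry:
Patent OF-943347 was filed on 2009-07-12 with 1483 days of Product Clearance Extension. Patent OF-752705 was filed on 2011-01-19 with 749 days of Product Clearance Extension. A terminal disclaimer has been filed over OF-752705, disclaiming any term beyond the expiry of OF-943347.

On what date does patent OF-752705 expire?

February 6, 2034

Natural term of OF-752705:
  Base: filing + 21 years → 19 January 2032.
  Product Clearance Extension: 749 days (within the 1321-day cap) → +749 days → 6 February 2034.
Expiry of referenced patent OF-943347:
  Base: filing + 21 years → 12 July 2030.
  Product Clearance Extension: 1483 days claimed exceeds the 1321-day cap, so +1321 days → 22 February 2034.
Terminal disclaimer: OF-752705 expires on the earlier of 6 February 2034 and 22 February 2034.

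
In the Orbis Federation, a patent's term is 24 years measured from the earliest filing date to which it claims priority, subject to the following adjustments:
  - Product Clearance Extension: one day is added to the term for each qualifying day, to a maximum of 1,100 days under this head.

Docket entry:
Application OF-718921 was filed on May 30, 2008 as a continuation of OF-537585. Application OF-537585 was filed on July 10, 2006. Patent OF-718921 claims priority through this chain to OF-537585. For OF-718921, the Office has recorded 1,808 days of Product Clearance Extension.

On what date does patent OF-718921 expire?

Earliest priority filing: 10 July 2006.
Base term: 10 July 2006 + 24 years → 10 July 2030.
Product Clearance Extension: 1808 days claimed exceeds the 1100-day cap, so +1100 days → 14 July 2033.

2033-07-14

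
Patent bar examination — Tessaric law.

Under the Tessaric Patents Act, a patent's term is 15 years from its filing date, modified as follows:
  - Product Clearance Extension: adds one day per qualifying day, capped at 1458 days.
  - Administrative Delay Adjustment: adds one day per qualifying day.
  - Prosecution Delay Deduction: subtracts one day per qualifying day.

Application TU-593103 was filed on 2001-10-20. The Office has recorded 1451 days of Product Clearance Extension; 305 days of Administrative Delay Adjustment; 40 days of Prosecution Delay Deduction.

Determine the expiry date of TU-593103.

July 2, 2021

Base term: filing date + 15 years → 20 October 2016.
Product Clearance Extension: 1451 days (within the 1458-day cap) → +1451 days → 10 October 2020.
Administrative Delay Adjustment: +305 days → 11 August 2021.
Prosecution Delay Deduction: −40 days → 2 July 2021.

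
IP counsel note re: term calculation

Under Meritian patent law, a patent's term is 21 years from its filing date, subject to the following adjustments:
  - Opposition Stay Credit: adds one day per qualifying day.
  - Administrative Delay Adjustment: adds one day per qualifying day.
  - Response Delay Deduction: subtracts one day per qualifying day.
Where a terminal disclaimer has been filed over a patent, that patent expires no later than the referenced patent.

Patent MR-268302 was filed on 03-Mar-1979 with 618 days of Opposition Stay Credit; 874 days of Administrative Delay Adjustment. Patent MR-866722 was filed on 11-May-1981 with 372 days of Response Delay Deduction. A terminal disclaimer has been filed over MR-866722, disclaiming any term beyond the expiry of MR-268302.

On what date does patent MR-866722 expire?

Natural term of MR-866722:
  Base: filing + 21 years → 11 May 2002.
  Response Delay Deduction: −372 days → 4 May 2001.
Expiry of referenced patent MR-268302:
  Base: filing + 21 years → 3 March 2000.
  Opposition Stay Credit: +618 days → 11 November 2001.
  Administrative Delay Adjustment: +874 days → 3 April 2004.
Terminal disclaimer: MR-866722 expires on the earlier of 4 May 2001 and 3 April 2004.

2001-05-04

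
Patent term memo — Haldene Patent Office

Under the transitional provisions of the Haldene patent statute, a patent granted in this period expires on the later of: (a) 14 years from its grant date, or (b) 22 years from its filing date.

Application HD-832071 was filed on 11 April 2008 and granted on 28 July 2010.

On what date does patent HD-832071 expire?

2030-04-11

(a) grant + 14 years → 28 July 2024.
(b) filing + 22 years → 11 April 2030.
Later of the two: 11 April 2030.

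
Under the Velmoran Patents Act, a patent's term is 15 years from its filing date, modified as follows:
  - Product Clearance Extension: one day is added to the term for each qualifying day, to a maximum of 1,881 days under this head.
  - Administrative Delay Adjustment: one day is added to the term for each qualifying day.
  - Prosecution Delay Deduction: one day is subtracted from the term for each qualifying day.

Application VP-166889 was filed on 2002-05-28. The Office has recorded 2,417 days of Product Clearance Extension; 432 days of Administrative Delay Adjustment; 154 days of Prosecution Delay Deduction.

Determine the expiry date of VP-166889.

April 26, 2023

Base term: filing date + 15 years → 28 May 2017.
Product Clearance Extension: 2417 days claimed exceeds the 1881-day cap, so +1881 days → 22 July 2022.
Administrative Delay Adjustment: +432 days → 27 September 2023.
Prosecution Delay Deduction: −154 days → 26 April 2023.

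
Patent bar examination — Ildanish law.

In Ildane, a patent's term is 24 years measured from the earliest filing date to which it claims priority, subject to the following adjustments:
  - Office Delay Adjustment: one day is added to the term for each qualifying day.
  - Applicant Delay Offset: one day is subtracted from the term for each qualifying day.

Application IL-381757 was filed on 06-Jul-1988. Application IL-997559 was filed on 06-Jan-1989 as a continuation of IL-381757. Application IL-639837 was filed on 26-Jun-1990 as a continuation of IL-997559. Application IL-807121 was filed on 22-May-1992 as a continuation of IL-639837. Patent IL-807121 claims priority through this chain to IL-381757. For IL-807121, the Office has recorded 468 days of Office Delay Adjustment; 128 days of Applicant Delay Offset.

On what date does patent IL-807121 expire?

Earliest priority filing: 6 July 1988.
Base term: 6 July 1988 + 24 years → 6 July 2012.
Office Delay Adjustment: +468 days → 17 October 2013.
Applicant Delay Offset: −128 days → 11 June 2013.

2013-06-11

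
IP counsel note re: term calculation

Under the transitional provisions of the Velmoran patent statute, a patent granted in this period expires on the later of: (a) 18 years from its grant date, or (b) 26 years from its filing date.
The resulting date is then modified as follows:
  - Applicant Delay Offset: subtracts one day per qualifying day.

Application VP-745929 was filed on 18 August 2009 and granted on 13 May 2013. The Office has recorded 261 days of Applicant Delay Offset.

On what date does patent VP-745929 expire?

2034-11-30

(a) grant + 18 years → 13 May 2031.
(b) filing + 26 years → 18 August 2035.
Later of the two: 18 August 2035.
Applicant Delay Offset: −261 days → 30 November 2034.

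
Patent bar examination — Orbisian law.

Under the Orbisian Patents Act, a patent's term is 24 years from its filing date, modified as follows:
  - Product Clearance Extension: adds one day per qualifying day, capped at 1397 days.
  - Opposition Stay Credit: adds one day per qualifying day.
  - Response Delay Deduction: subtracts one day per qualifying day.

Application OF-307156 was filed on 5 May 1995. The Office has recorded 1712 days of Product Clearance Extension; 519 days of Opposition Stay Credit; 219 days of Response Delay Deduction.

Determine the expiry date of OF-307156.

Base term: filing date + 24 years → 5 May 2019.
Product Clearance Extension: 1712 days claimed exceeds the 1397-day cap, so +1397 days → 2 March 2023.
Opposition Stay Credit: +519 days → 2 August 2024.
Response Delay Deduction: −219 days → 27 December 2023.

December 27, 2023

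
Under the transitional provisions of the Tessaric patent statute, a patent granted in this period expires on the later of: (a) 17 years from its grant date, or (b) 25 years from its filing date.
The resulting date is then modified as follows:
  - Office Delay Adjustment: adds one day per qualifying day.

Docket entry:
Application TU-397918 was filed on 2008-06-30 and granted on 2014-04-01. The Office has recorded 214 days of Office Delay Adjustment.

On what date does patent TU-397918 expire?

(a) grant + 17 years → 1 April 2031.
(b) filing + 25 years → 30 June 2033.
Later of the two: 30 June 2033.
Office Delay Adjustment: +214 days → 30 January 2034.

2034-01-30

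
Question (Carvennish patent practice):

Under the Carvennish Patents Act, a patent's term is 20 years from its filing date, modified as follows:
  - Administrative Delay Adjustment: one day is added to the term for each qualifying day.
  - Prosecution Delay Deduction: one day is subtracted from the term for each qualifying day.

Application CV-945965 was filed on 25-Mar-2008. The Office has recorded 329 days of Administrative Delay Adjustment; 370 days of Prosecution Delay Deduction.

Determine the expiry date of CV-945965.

February 13, 2028

Base term: filing date + 20 years → 25 March 2028.
Administrative Delay Adjustment: +329 days → 17 February 2029.
Prosecution Delay Deduction: −370 days → 13 February 2028.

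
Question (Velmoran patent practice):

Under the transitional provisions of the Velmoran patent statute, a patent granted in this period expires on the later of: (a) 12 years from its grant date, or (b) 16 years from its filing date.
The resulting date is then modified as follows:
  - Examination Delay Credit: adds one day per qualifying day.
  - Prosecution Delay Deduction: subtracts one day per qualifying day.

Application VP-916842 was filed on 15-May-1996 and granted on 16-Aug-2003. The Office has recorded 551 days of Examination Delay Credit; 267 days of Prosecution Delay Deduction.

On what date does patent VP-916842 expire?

May 26, 2016

(a) grant + 12 years → 16 August 2015.
(b) filing + 16 years → 15 May 2012.
Later of the two: 16 August 2015.
Examination Delay Credit: +551 days → 17 February 2017.
Prosecution Delay Deduction: −267 days → 26 May 2016.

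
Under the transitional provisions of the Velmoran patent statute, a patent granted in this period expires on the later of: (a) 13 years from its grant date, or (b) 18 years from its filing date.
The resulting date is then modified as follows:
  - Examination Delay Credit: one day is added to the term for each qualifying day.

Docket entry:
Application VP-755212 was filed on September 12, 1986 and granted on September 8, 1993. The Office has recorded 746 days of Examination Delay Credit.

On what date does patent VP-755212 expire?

2008-09-23

(a) grant + 13 years → 8 September 2006.
(b) filing + 18 years → 12 September 2004.
Later of the two: 8 September 2006.
Examination Delay Credit: +746 days → 23 September 2008.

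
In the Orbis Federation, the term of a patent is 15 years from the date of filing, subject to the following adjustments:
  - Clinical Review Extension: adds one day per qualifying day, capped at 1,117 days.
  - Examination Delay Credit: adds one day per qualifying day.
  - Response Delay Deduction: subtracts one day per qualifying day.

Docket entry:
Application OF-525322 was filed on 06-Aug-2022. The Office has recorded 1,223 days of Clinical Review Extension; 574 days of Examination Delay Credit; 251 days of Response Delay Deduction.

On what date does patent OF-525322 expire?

Base term: filing date + 15 years → 6 August 2037.
Clinical Review Extension: 1223 days claimed exceeds the 1117-day cap, so +1117 days → 27 August 2040.
Examination Delay Credit: +574 days → 24 March 2042.
Response Delay Deduction: −251 days → 16 July 2041.

July 16, 2041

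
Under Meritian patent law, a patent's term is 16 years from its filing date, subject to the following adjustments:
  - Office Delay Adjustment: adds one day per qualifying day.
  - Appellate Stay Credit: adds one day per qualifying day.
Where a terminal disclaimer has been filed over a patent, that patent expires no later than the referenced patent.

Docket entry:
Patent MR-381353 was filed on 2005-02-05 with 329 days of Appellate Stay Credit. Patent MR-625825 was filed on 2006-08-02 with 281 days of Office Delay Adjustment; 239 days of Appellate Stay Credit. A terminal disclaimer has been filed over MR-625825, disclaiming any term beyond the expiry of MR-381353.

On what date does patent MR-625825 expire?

Natural term of MR-625825:
  Base: filing + 16 years → 2 August 2022.
  Office Delay Adjustment: +281 days → 10 May 2023.
  Appellate Stay Credit: +239 days → 4 January 2024.
Expiry of referenced patent MR-381353:
  Base: filing + 16 years → 5 February 2021.
  Appellate Stay Credit: +329 days → 31 December 2021.
Terminal disclaimer: MR-625825 expires on the earlier of 4 January 2024 and 31 December 2021.

2021-12-31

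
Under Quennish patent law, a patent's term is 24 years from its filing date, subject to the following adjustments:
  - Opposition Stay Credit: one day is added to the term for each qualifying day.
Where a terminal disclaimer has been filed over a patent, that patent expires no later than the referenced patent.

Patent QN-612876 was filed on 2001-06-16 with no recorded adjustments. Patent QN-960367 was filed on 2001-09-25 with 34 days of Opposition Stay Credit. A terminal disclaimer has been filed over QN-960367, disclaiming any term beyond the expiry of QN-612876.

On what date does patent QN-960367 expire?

Natural term of QN-960367:
  Base: filing + 24 years → 25 September 2025.
  Opposition Stay Credit: +34 days → 29 October 2025.
Expiry of referenced patent QN-612876:
  Base: filing + 24 years → 16 June 2025.
Terminal disclaimer: QN-960367 expires on the earlier of 29 October 2025 and 16 June 2025.

2025-06-16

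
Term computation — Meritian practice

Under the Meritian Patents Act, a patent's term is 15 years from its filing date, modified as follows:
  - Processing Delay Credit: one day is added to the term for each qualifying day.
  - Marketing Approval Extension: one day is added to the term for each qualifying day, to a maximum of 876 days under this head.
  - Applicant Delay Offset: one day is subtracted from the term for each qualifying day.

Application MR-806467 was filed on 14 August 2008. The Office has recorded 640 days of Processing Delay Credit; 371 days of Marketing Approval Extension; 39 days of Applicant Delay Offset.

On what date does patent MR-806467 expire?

Base term: filing date + 15 years → 14 August 2023.
Processing Delay Credit: +640 days → 15 May 2025.
Marketing Approval Extension: 371 days (within the 876-day cap) → +371 days → 21 May 2026.
Applicant Delay Offset: −39 days → 12 April 2026.

April 12, 2026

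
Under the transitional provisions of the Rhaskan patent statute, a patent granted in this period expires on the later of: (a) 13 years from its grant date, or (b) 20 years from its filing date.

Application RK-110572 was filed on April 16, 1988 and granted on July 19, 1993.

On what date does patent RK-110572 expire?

(a) grant + 13 years → 19 July 2006.
(b) filing + 20 years → 16 April 2008.
Later of the two: 16 April 2008.

April 16, 2008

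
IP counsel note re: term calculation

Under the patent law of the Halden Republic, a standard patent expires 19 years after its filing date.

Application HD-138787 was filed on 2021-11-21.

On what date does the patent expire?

November 21, 2040

Filing date + 19 years → 21 November 2040.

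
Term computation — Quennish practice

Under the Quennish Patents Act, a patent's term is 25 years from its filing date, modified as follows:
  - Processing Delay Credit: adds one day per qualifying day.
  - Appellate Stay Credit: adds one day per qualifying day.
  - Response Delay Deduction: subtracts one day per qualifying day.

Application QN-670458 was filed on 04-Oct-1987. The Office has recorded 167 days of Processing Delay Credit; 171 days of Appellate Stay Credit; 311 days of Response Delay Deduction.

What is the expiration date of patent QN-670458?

Base term: filing date + 25 years → 4 October 2012.
Processing Delay Credit: +167 days → 20 March 2013.
Appellate Stay Credit: +171 days → 7 September 2013.
Response Delay Deduction: −311 days → 31 October 2012.

2012-10-31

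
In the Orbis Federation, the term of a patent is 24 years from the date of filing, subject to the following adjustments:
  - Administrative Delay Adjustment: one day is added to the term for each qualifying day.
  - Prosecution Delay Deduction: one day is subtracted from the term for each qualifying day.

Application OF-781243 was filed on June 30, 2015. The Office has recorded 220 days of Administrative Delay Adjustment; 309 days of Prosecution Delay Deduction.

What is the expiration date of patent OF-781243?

Base term: filing date + 24 years → 30 June 2039.
Administrative Delay Adjustment: +220 days → 5 February 2040.
Prosecution Delay Deduction: −309 days → 2 April 2039.

April 2, 2039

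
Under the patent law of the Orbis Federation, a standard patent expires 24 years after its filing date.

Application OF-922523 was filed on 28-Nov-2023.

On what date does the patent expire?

Filing date + 24 years → 28 November 2047.

2047-11-28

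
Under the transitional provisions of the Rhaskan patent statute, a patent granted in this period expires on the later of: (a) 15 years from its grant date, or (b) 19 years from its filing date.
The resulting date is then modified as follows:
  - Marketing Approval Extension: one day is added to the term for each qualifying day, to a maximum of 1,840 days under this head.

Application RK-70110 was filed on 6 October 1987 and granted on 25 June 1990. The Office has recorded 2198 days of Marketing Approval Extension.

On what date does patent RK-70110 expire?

(a) grant + 15 years → 25 June 2005.
(b) filing + 19 years → 6 October 2006.
Later of the two: 6 October 2006.
Marketing Approval Extension: 2198 days claimed exceeds the 1840-day cap, so +1840 days → 20 October 2011.

2011-10-20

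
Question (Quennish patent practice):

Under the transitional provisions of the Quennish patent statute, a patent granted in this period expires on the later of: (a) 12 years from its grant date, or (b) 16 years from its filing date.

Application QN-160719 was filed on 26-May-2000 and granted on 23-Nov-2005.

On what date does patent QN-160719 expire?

(a) grant + 12 years → 23 November 2017.
(b) filing + 16 years → 26 May 2016.
Later of the two: 23 November 2017.

2017-11-23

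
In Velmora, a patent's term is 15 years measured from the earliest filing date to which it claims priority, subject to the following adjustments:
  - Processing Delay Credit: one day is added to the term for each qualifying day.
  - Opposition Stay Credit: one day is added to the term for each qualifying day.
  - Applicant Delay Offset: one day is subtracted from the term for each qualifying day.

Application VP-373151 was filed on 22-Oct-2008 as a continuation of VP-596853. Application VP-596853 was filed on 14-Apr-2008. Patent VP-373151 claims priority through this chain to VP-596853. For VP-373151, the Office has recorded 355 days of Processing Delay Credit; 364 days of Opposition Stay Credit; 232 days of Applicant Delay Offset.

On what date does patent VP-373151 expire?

August 13, 2024

Earliest priority filing: 14 April 2008.
Base term: 14 April 2008 + 15 years → 14 April 2023.
Processing Delay Credit: +355 days → 3 April 2024.
Opposition Stay Credit: +364 days → 2 April 2025.
Applicant Delay Offset: −232 days → 13 August 2024.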